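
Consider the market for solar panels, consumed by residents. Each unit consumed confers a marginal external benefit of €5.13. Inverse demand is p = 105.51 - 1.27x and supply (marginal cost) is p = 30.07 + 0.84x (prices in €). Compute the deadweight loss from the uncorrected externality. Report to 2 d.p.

DWL = €6.24

Market equilibrium (private): 30.07 + 0.84x = 105.51 - 1.27x → x_m = 35.7536.
Social marginal benefit = demand + MEB = 110.64 - 1.27x.
Set SMB = MC: 110.64 - 1.27x = 30.07 + 0.84x → x* = 38.1848.
Between x* and x_m the wedge SMB − MC runs linearly from 0 to MEB(x_m), so the loss is a triangle.
DWL = ½ × 2.4312 × 5.1300 = 6.2360.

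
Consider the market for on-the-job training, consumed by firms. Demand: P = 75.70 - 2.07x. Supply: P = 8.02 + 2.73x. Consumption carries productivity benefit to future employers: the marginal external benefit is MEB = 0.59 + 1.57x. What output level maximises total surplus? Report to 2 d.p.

Social marginal benefit = demand + MEB = 76.29 - 0.50x.
Set SMB = MC: 76.29 - 0.50x = 8.02 + 2.73x → x* = 21.1362.

x* = 21.14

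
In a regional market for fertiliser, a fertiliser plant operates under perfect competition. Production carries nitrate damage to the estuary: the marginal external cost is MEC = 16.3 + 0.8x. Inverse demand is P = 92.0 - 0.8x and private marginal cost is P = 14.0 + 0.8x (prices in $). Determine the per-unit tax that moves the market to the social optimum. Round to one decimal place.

Social marginal cost = private MC + MEC = 30.3 + 1.6x.
Set SMC = demand: 30.3 + 1.6x = 92.0 - 0.8x → x* = 25.7083.
The Pigouvian tax equals MEC at x*: 16.3 + 0.8×25.7083 = 36.8666.

tax = $36.9 per unit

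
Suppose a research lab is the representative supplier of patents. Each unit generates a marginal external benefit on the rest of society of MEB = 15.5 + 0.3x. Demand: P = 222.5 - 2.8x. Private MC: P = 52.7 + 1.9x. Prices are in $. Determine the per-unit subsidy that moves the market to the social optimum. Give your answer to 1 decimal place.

subsidy = $28.1 per unit

Social marginal cost = private MC − MEB = 37.2 + 1.6x.
Set SMC = demand: 37.2 + 1.6x = 222.5 - 2.8x → x* = 42.1136.
The Pigouvian subsidy equals MEB at x*: 15.5 + 0.3×42.1136 = 28.1341.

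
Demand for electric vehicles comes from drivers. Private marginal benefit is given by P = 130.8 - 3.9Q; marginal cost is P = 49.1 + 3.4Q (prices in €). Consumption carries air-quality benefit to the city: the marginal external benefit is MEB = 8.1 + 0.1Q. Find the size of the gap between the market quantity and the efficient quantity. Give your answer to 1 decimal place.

1.3 units

Market equilibrium (private): 49.1 + 3.4Q = 130.8 - 3.9Q → Q_m = 11.1918.
Social marginal benefit = demand + MEB = 138.9 - 3.8Q.
Set SMB = MC: 138.9 - 3.8Q = 49.1 + 3.4Q → Q* = 12.4722.
Gap = |11.1918 − 12.4722| = 1.2804.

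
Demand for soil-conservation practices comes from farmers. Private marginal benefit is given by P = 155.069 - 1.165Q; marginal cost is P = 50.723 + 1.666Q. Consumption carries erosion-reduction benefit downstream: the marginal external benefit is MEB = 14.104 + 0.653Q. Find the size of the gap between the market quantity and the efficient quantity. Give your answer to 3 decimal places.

17.526 units

Market equilibrium (private): 50.723 + 1.666Q = 155.069 - 1.165Q → Q_m = 36.8584.
Social marginal benefit = demand + MEB = 169.173 - 0.512Q.
Set SMB = MC: 169.173 - 0.512Q = 50.723 + 1.666Q → Q* = 54.3848.
Gap = |36.8584 − 54.3848| = 17.5264.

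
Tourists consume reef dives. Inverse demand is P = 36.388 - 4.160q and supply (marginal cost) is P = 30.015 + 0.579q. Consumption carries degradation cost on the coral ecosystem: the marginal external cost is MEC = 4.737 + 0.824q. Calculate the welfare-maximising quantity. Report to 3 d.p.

Social marginal benefit = demand − MEC = 31.651 - 4.984q.
Set SMB = MC: 31.651 - 4.984q = 30.015 + 0.579q → q* = 0.2941.

q* = 0.294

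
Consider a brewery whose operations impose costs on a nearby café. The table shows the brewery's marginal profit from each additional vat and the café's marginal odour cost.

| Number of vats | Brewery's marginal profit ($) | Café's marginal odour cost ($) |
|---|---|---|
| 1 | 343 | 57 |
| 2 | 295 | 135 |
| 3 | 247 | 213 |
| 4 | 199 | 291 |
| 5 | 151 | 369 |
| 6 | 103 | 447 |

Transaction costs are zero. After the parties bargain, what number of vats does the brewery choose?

3

Bargaining reaches the level where marginal profit last exceeds marginal odour cost.
That holds through level 3 (247 ≥ 213) but not at 4 (199 < 291).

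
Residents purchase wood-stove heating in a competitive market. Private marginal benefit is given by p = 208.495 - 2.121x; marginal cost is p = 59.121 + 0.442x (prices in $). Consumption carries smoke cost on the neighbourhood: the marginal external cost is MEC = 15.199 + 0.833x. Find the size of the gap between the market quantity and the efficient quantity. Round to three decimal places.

18.771 units

Market equilibrium (private): 59.121 + 0.442x = 208.495 - 2.121x → x_m = 58.2809.
Social marginal benefit = demand − MEC = 193.296 - 2.954x.
Set SMB = MC: 193.296 - 2.954x = 59.121 + 0.442x → x* = 39.5097.
Gap = |58.2809 − 39.5097| = 18.7712.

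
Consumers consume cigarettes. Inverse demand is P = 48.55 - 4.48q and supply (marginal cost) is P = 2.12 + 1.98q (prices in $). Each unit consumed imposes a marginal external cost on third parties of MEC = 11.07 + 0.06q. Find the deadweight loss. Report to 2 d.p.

DWL = $10.14

Market equilibrium (private): 2.12 + 1.98q = 48.55 - 4.48q → q_m = 7.1873.
Social marginal benefit = demand − MEC = 37.48 - 4.54q.
Set SMB = MC: 37.48 - 4.54q = 2.12 + 1.98q → q* = 5.4233.
Between q* and q_m the wedge MC − SMB runs linearly from 0 to MEC(q_m), so the loss is a triangle.
DWL = ½ × 1.7640 × 11.5012 = 10.1441.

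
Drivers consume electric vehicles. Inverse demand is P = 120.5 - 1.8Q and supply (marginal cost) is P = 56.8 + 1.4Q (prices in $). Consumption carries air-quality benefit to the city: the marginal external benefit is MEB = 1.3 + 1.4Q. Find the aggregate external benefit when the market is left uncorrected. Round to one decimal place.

Market equilibrium (private): 56.8 + 1.4Q = 120.5 - 1.8Q → Q_m = 19.9063.
Total external benefit = ∫₀^{Q_m} (1.3 + 1.4Q) dQ = 1.3×19.9063 + ½×1.4×19.9063² = 303.2607.

$303.3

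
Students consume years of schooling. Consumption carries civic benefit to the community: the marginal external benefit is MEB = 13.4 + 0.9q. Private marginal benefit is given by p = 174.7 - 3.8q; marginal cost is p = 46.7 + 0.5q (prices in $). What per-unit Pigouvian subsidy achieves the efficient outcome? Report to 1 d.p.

Social marginal benefit = demand + MEB = 188.1 - 2.9q.
Set SMB = MC: 188.1 - 2.9q = 46.7 + 0.5q → q* = 41.5882.
The Pigouvian subsidy equals MEB at q*: 13.4 + 0.9×41.5882 = 50.8294.

subsidy = $50.8 per unit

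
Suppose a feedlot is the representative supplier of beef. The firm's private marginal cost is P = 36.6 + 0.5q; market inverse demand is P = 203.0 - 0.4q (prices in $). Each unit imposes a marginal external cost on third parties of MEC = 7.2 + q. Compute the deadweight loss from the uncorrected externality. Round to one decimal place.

Market equilibrium (private): 36.6 + 0.5q = 203.0 - 0.4q → q_m = 184.8889.
Social marginal cost = private MC + MEC = 43.8 + 1.5q.
Set SMC = demand: 43.8 + 1.5q = 203.0 - 0.4q → q* = 83.7895.
Between q* and q_m the wedge SMC − demand runs linearly from 0 to MEC(q_m), so the loss is a triangle.
DWL = ½ × 101.0994 × 192.0889 = 9710.0363.

DWL = $9710.0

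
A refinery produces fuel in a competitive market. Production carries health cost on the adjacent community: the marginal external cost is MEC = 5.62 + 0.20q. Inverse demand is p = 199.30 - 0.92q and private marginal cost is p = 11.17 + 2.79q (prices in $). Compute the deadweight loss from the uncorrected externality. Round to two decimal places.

DWL = $31.77

Market equilibrium (private): 11.17 + 2.79q = 199.30 - 0.92q → q_m = 50.7089.
Social marginal cost = private MC + MEC = 16.79 + 2.99q.
Set SMC = demand: 16.79 + 2.99q = 199.30 - 0.92q → q* = 46.6777.
The welfare-loss triangle has base |q_m − q*| and height MEC(q_m) (the vertical gap between SMC and demand is zero at q* and MEC at q_m).
DWL = ½ × 4.0312 × 15.7618 = 31.7695.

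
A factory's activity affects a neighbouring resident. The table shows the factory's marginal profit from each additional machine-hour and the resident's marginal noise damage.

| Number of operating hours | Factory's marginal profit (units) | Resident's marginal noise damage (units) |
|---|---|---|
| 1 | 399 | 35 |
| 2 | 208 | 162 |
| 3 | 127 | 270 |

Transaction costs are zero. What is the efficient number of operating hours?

2

Bargaining reaches the level where marginal profit last exceeds marginal noise damage.
That holds through level 2 (208 ≥ 162) but not at 3 (127 < 270).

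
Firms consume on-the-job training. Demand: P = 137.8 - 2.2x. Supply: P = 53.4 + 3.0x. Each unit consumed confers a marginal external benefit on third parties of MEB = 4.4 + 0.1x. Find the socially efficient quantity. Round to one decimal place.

x* = 17.4

Social marginal benefit = demand + MEB = 142.2 - 2.1x.
Set SMB = MC: 142.2 - 2.1x = 53.4 + 3.0x → x* = 17.4118.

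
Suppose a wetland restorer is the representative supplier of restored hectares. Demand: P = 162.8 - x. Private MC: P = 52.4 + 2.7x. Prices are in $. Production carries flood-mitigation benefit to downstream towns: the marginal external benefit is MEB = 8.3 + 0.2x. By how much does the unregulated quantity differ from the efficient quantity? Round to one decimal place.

4.1 units

Market equilibrium (private): 52.4 + 2.7x = 162.8 - x → x_m = 29.8378.
Social marginal cost = private MC − MEB = 44.1 + 2.5x.
Set SMC = demand: 44.1 + 2.5x = 162.8 - x → x* = 33.9143.
Gap = |29.8378 − 33.9143| = 4.0765.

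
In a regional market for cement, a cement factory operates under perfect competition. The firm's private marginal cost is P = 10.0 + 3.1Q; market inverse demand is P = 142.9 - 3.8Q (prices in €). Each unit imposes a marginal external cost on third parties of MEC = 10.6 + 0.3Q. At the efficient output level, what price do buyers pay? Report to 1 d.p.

P = €78.4

Social marginal cost = private MC + MEC = 20.6 + 3.4Q.
Set SMC = demand: 20.6 + 3.4Q = 142.9 - 3.8Q → Q* = 16.9861.
Consumer price on the demand curve at Q*: 142.9 − 3.8×16.9861 = 78.3528.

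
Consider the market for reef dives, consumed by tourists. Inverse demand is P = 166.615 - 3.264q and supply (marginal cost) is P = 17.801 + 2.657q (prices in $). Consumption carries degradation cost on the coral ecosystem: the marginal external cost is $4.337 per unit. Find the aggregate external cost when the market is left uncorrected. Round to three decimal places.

$109.003

Market equilibrium (private): 17.801 + 2.657q = 166.615 - 3.264q → q_m = 25.1333.
Total external cost = MEC × q_m = 4.337 × 25.1333 = 109.0031.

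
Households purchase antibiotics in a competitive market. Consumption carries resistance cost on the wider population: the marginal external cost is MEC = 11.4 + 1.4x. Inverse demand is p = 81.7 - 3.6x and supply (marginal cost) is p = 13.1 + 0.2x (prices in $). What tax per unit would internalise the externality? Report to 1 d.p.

tax = $26.8 per unit

Social marginal benefit = demand − MEC = 70.3 - 5.0x.
Set SMB = MC: 70.3 - 5.0x = 13.1 + 0.2x → x* = 11.0000.
The Pigouvian tax equals MEC at x*: 11.4 + 1.4×11.0000 = 26.8000.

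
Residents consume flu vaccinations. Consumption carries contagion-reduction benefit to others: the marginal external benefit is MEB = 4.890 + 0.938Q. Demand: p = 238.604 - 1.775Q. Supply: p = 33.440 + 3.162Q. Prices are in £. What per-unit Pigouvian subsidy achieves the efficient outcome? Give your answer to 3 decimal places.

subsidy = £54.160 per unit

Social marginal benefit = demand + MEB = 243.494 - 0.837Q.
Set SMB = MC: 243.494 - 0.837Q = 33.440 + 3.162Q → Q* = 52.5266.
The Pigouvian subsidy equals MEB at Q*: 4.890 + 0.938×52.5266 = 54.1600.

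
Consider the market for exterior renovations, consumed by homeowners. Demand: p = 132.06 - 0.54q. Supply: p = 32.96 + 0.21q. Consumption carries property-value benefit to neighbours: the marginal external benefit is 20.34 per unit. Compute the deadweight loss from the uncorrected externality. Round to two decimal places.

Market equilibrium (private): 32.96 + 0.21q = 132.06 - 0.54q → q_m = 132.1333.
Social marginal benefit = demand + MEB = 152.40 - 0.54q.
Set SMB = MC: 152.40 - 0.54q = 32.96 + 0.21q → q* = 159.2533.
The loss is the area between SMB and MC from q* to q_m; with linear curves that's a triangle of height MEB(q_m).
DWL = ½ × 27.1200 × 20.3400 = 275.8104.

DWL = 275.81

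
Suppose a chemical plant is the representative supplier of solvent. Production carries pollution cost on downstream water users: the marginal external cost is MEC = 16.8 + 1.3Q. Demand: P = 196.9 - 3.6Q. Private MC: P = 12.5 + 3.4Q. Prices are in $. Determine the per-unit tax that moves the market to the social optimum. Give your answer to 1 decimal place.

Social marginal cost = private MC + MEC = 29.3 + 4.7Q.
Set SMC = demand: 29.3 + 4.7Q = 196.9 - 3.6Q → Q* = 20.1928.
The Pigouvian tax equals MEC at Q*: 16.8 + 1.3×20.1928 = 43.0506.

tax = $43.1 per unit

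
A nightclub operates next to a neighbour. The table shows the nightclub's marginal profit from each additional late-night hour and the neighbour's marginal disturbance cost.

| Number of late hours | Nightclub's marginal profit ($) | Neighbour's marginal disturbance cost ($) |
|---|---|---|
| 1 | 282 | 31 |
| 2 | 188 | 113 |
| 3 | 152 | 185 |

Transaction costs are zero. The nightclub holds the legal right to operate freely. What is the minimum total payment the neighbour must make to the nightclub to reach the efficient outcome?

Left alone the nightclub would choose level 3 (marginal profit stays positive).
Efficient level: k* = 2 (marginal profit ≥ marginal disturbance cost through 2).
The neighbour must at least cover the nightclub's forgone profit from cutting 3→2: 152 = 152.

$152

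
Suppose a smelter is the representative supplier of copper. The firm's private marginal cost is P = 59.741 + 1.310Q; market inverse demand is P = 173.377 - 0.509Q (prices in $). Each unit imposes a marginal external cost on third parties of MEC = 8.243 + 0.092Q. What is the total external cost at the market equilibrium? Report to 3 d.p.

$694.479

Market equilibrium (private): 59.741 + 1.310Q = 173.377 - 0.509Q → Q_m = 62.4717.
Total external cost = ∫₀^{Q_m} (8.243 + 0.092Q) dQ = 8.243×62.4717 + ½×0.092×62.4717² = 694.4790.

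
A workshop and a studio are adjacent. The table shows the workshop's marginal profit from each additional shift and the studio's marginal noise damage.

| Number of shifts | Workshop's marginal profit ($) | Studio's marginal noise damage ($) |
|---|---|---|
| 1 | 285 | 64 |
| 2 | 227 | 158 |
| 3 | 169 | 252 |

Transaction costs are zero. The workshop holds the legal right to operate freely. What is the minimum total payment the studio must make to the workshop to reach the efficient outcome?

$169

Left alone the workshop would choose level 3 (marginal profit stays positive).
Efficient level: k* = 2 (marginal profit ≥ marginal noise damage through 2).
The studio must at least cover the workshop's forgone profit from cutting 3→2: 169 = 169.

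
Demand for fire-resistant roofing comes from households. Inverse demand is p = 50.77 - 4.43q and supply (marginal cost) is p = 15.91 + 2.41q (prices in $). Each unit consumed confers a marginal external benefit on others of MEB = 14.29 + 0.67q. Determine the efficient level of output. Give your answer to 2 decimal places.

q* = 7.97

Social marginal benefit = demand + MEB = 65.06 - 3.76q.
Set SMB = MC: 65.06 - 3.76q = 15.91 + 2.41q → q* = 7.9660.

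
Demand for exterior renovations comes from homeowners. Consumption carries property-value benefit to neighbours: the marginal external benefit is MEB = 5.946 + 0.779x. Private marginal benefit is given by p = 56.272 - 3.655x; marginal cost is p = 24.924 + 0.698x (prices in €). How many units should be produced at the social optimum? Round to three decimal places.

Social marginal benefit = demand + MEB = 62.218 - 2.876x.
Set SMB = MC: 62.218 - 2.876x = 24.924 + 0.698x → x* = 10.4348.

x* = 10.435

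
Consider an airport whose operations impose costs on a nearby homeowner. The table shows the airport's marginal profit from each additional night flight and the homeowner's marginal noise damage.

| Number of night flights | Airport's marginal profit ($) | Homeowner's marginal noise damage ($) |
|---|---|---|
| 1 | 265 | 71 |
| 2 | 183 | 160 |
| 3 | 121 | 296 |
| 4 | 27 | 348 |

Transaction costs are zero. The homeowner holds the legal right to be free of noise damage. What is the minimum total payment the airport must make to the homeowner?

Efficient level: marginal profit ≥ marginal noise damage through level 2, so k* = 2.
With the homeowner holding the right, the airport must at least compensate total damage at k*: 71 + 160 = 231.

$231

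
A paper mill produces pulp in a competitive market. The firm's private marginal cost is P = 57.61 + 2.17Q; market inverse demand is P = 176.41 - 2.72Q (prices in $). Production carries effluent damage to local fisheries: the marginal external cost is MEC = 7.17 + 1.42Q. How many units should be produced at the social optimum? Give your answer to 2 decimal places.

Social marginal cost = private MC + MEC = 64.78 + 3.59Q.
Set SMC = demand: 64.78 + 3.59Q = 176.41 - 2.72Q → Q* = 17.6910.

Q* = 17.69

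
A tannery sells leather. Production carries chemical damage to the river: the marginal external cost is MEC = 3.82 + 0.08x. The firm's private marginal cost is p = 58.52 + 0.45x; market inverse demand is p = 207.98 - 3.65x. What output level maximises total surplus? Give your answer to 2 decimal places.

Social marginal cost = private MC + MEC = 62.34 + 0.53x.
Set SMC = demand: 62.34 + 0.53x = 207.98 - 3.65x → x* = 34.8421.

x* = 34.84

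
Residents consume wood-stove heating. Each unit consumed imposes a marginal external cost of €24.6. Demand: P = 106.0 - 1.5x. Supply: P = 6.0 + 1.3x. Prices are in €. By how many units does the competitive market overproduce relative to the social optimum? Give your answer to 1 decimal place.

8.8 units

Market equilibrium (private): 6.0 + 1.3x = 106.0 - 1.5x → x_m = 35.7143.
Social marginal benefit = demand − MEC = 81.4 - 1.5x.
Set SMB = MC: 81.4 - 1.5x = 6.0 + 1.3x → x* = 26.9286.
Gap = |35.7143 − 26.9286| = 8.7857.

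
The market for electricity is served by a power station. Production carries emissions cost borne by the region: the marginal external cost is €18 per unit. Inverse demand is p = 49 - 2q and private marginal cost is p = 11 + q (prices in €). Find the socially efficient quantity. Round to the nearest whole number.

Social marginal cost = private MC + MEC = 29 + q.
Set SMC = demand: 29 + q = 49 - 2q → q* = 6.6667.

q* = 7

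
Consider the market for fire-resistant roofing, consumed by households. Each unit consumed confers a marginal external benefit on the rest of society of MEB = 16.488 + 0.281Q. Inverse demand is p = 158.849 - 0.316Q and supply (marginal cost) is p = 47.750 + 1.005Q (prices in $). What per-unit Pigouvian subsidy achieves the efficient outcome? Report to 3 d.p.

Social marginal benefit = demand + MEB = 175.337 - 0.035Q.
Set SMB = MC: 175.337 - 0.035Q = 47.750 + 1.005Q → Q* = 122.6798.
The Pigouvian subsidy equals MEB at Q*: 16.488 + 0.281×122.6798 = 50.9610.

subsidy = $50.961 per unit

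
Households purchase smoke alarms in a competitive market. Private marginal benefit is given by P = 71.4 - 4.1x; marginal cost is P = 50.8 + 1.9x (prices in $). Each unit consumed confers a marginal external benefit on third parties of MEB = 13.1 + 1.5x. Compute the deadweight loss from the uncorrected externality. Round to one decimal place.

Market equilibrium (private): 50.8 + 1.9x = 71.4 - 4.1x → x_m = 3.4333.
Social marginal benefit = demand + MEB = 84.5 - 2.6x.
Set SMB = MC: 84.5 - 2.6x = 50.8 + 1.9x → x* = 7.4889.
The welfare-loss triangle has base |x_m − x*| and height MEB(x_m) (the vertical gap between SMB and MC is zero at x* and MEB at x_m).
DWL = ½ × 4.0556 × 18.2500 = 37.0074.

DWL = $37.0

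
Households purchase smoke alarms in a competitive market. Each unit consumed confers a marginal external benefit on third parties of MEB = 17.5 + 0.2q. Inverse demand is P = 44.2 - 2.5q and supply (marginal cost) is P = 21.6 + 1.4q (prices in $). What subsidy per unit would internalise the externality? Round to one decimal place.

subsidy = $19.7 per unit

Social marginal benefit = demand + MEB = 61.7 - 2.3q.
Set SMB = MC: 61.7 - 2.3q = 21.6 + 1.4q → q* = 10.8378.
The Pigouvian subsidy equals MEB at q*: 17.5 + 0.2×10.8378 = 19.6676.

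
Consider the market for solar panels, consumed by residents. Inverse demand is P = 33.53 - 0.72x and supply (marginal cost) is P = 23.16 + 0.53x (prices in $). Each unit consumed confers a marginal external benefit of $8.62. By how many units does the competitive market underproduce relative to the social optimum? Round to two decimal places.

6.90 units

Market equilibrium (private): 23.16 + 0.53x = 33.53 - 0.72x → x_m = 8.2960.
Social marginal benefit = demand + MEB = 42.15 - 0.72x.
Set SMB = MC: 42.15 - 0.72x = 23.16 + 0.53x → x* = 15.1920.
Gap = |8.2960 − 15.1920| = 6.8960.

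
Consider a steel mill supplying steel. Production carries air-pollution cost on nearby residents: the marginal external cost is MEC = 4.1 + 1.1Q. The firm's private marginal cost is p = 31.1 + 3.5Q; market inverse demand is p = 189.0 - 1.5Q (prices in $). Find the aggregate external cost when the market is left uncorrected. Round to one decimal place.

$678.0

Market equilibrium (private): 31.1 + 3.5Q = 189.0 - 1.5Q → Q_m = 31.5800.
Total external cost = ∫₀^{Q_m} (4.1 + 1.1Q) dQ = 4.1×31.5800 + ½×1.1×31.5800² = 677.9910.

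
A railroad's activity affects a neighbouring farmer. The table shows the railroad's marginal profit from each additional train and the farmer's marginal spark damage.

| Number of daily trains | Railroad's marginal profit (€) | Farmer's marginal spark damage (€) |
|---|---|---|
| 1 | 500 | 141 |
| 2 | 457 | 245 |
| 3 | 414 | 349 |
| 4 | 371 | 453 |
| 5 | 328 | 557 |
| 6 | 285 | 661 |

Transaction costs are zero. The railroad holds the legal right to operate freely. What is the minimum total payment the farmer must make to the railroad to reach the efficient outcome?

Left alone the railroad would choose level 6 (marginal profit stays positive).
Efficient level: k* = 3 (marginal profit ≥ marginal spark damage through 3).
The farmer must at least cover the railroad's forgone profit from cutting 6→3: 371 + 328 + 285 = 984.

€984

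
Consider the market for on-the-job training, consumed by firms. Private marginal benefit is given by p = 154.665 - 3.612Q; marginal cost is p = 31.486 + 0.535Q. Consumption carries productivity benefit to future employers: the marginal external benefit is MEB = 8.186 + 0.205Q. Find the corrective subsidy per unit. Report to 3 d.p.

subsidy = 15.018 per unit

Social marginal benefit = demand + MEB = 162.851 - 3.407Q.
Set SMB = MC: 162.851 - 3.407Q = 31.486 + 0.535Q → Q* = 33.3245.
The Pigouvian subsidy equals MEB at Q*: 8.186 + 0.205×33.3245 = 15.0175.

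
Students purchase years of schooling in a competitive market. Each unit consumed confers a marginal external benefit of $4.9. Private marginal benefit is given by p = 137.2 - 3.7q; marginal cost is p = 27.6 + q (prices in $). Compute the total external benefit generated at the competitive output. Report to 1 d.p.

Market equilibrium (private): 27.6 + q = 137.2 - 3.7q → q_m = 23.3191.
Total external benefit = MEB × q_m = 4.9 × 23.3191 = 114.2636.

$114.3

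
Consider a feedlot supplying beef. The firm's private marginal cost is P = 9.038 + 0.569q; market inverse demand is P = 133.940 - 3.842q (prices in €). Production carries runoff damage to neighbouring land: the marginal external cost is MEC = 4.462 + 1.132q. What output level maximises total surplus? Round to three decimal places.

Social marginal cost = private MC + MEC = 13.500 + 1.701q.
Set SMC = demand: 13.500 + 1.701q = 133.940 - 3.842q → q* = 21.7283.

q* = 21.728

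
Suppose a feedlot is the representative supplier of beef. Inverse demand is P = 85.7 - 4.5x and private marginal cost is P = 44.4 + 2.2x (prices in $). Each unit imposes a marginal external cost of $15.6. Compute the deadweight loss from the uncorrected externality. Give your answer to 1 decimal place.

Market equilibrium (private): 44.4 + 2.2x = 85.7 - 4.5x → x_m = 6.1642.
Social marginal cost = private MC + MEC = 60.0 + 2.2x.
Set SMC = demand: 60.0 + 2.2x = 85.7 - 4.5x → x* = 3.8358.
The welfare-loss triangle has base |x_m − x*| and height MEC(x_m) (the vertical gap between SMC and demand is zero at x* and MEC at x_m).
DWL = ½ × 2.3284 × 15.6000 = 18.1615.

DWL = $18.2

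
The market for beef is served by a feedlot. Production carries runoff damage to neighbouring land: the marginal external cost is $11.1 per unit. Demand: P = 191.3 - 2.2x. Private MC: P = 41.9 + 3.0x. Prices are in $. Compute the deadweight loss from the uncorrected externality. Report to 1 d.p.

DWL = $11.8

Market equilibrium (private): 41.9 + 3.0x = 191.3 - 2.2x → x_m = 28.7308.
Social marginal cost = private MC + MEC = 53.0 + 3.0x.
Set SMC = demand: 53.0 + 3.0x = 191.3 - 2.2x → x* = 26.5962.
Between x* and x_m the wedge SMC − demand runs linearly from 0 to MEC(x_m), so the loss is a triangle.
DWL = ½ × 2.1346 × 11.1000 = 11.8470.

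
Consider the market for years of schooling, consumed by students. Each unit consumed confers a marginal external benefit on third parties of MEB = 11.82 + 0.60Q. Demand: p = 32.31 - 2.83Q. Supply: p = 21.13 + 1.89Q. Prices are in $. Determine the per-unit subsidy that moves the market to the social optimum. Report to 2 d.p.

subsidy = $15.17 per unit

Social marginal benefit = demand + MEB = 44.13 - 2.23Q.
Set SMB = MC: 44.13 - 2.23Q = 21.13 + 1.89Q → Q* = 5.5825.
The Pigouvian subsidy equals MEB at Q*: 11.82 + 0.60×5.5825 = 15.1695.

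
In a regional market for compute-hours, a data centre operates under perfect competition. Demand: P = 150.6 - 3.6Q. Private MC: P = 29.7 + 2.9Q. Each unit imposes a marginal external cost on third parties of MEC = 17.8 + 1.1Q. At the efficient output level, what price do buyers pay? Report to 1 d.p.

Social marginal cost = private MC + MEC = 47.5 + 4.0Q.
Set SMC = demand: 47.5 + 4.0Q = 150.6 - 3.6Q → Q* = 13.5658.
Consumer price on the demand curve at Q*: 150.6 − 3.6×13.5658 = 101.7631.

P = 101.8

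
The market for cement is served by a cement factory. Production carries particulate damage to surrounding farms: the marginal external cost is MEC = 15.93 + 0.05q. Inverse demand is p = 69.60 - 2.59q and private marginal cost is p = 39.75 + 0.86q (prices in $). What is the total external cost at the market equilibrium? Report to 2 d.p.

Market equilibrium (private): 39.75 + 0.86q = 69.60 - 2.59q → q_m = 8.6522.
Total external cost = ∫₀^{q_m} (15.93 + 0.05q) dq = 15.93×8.6522 + ½×0.05×8.6522² = 139.7011.

$139.70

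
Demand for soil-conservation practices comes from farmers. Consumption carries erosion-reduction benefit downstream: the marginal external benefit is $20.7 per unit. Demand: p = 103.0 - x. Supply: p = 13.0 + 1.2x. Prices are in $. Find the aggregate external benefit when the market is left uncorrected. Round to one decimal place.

$846.8

Market equilibrium (private): 13.0 + 1.2x = 103.0 - x → x_m = 40.9091.
Total external benefit = MEB × x_m = 20.7 × 40.9091 = 846.8184.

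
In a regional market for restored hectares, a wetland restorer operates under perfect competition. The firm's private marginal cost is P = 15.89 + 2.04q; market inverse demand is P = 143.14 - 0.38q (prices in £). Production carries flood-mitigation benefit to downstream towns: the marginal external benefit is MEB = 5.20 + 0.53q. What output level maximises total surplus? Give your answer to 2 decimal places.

Social marginal cost = private MC − MEB = 10.69 + 1.51q.
Set SMC = demand: 10.69 + 1.51q = 143.14 - 0.38q → q* = 70.0794.

q* = 70.08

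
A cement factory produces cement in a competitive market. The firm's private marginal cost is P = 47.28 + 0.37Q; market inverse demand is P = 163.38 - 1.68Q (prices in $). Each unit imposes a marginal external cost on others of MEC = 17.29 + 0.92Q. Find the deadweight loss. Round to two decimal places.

Market equilibrium (private): 47.28 + 0.37Q = 163.38 - 1.68Q → Q_m = 56.6341.
Social marginal cost = private MC + MEC = 64.57 + 1.29Q.
Set SMC = demand: 64.57 + 1.29Q = 163.38 - 1.68Q → Q* = 33.2694.
The welfare-loss triangle has base |Q_m − Q*| and height MEC(Q_m) (the vertical gap between SMC and demand is zero at Q* and MEC at Q_m).
DWL = ½ × 23.3647 × 69.3934 = 810.6780.

DWL = $810.68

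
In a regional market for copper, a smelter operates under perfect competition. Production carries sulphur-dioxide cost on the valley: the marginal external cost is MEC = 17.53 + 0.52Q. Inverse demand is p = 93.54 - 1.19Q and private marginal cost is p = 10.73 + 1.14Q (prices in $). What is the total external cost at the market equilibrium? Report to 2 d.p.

Market equilibrium (private): 10.73 + 1.14Q = 93.54 - 1.19Q → Q_m = 35.5408.
Total external cost = ∫₀^{Q_m} (17.53 + 0.52Q) dQ = 17.53×35.5408 + ½×0.52×35.5408² = 951.4488.

$951.45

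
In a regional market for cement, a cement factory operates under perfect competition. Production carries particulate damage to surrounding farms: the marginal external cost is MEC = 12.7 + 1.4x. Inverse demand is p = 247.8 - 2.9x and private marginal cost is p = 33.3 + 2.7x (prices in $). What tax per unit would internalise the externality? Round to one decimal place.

tax = $53.1 per unit

Social marginal cost = private MC + MEC = 46.0 + 4.1x.
Set SMC = demand: 46.0 + 4.1x = 247.8 - 2.9x → x* = 28.8286.
The Pigouvian tax equals MEC at x*: 12.7 + 1.4×28.8286 = 53.0600.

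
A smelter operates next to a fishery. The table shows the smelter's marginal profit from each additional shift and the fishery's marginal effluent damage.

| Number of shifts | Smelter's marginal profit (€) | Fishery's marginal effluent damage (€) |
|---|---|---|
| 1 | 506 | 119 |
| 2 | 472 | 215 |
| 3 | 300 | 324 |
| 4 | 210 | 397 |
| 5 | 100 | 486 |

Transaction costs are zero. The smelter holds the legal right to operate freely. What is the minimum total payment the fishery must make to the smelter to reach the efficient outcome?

Left alone the smelter would choose level 5 (marginal profit stays positive).
Efficient level: k* = 2 (marginal profit ≥ marginal effluent damage through 2).
The fishery must at least cover the smelter's forgone profit from cutting 5→2: 300 + 210 + 100 = 610.

€610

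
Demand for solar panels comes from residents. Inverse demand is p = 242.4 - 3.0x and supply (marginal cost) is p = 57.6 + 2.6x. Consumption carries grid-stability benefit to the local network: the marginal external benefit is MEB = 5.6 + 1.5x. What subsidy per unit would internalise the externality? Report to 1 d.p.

subsidy = 75.3 per unit

Social marginal benefit = demand + MEB = 248.0 - 1.5x.
Set SMB = MC: 248.0 - 1.5x = 57.6 + 2.6x → x* = 46.4390.
The Pigouvian subsidy equals MEB at x*: 5.6 + 1.5×46.4390 = 75.2585.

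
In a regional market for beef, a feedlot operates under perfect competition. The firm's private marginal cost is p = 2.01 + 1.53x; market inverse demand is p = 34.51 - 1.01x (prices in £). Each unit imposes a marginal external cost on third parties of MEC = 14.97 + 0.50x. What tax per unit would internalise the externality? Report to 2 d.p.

tax = £17.85 per unit

Social marginal cost = private MC + MEC = 16.98 + 2.03x.
Set SMC = demand: 16.98 + 2.03x = 34.51 - 1.01x → x* = 5.7664.
The Pigouvian tax equals MEC at x*: 14.97 + 0.50×5.7664 = 17.8532.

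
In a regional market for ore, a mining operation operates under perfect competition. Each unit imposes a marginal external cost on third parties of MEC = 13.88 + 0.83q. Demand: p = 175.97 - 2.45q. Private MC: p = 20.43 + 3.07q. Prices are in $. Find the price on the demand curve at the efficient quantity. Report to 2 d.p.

P = $121.31

Social marginal cost = private MC + MEC = 34.31 + 3.90q.
Set SMC = demand: 34.31 + 3.90q = 175.97 - 2.45q → q* = 22.3087.
Consumer price on the demand curve at q*: 175.97 − 2.45×22.3087 = 121.3137.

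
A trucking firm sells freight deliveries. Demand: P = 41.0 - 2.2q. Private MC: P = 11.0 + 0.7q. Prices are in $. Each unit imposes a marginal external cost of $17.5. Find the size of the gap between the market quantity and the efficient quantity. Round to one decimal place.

6.0 units

Market equilibrium (private): 11.0 + 0.7q = 41.0 - 2.2q → q_m = 10.3448.
Social marginal cost = private MC + MEC = 28.5 + 0.7q.
Set SMC = demand: 28.5 + 0.7q = 41.0 - 2.2q → q* = 4.3103.
Gap = |10.3448 − 4.3103| = 6.0345.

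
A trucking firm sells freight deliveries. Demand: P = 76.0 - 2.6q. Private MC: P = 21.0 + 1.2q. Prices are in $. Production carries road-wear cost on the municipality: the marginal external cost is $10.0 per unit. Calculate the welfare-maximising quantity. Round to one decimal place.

q* = 11.8

Social marginal cost = private MC + MEC = 31.0 + 1.2q.
Set SMC = demand: 31.0 + 1.2q = 76.0 - 2.6q → q* = 11.8421.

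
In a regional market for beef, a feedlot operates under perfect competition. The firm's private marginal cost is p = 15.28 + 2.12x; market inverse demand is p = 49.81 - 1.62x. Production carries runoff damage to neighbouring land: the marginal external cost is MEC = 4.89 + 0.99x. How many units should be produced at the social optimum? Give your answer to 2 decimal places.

Social marginal cost = private MC + MEC = 20.17 + 3.11x.
Set SMC = demand: 20.17 + 3.11x = 49.81 - 1.62x → x* = 6.2664.

x* = 6.27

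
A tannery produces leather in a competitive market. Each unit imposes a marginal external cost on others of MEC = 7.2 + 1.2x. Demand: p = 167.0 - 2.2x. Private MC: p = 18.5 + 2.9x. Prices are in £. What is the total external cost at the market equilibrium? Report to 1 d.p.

Market equilibrium (private): 18.5 + 2.9x = 167.0 - 2.2x → x_m = 29.1176.
Total external cost = ∫₀^{x_m} (7.2 + 1.2x) dx = 7.2×29.1176 + ½×1.2×29.1176² = 718.3475.

£718.3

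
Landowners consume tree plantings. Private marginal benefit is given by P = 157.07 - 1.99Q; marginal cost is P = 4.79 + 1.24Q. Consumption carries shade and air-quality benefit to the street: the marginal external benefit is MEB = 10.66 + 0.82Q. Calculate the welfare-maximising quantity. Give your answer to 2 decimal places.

Q* = 67.61

Social marginal benefit = demand + MEB = 167.73 - 1.17Q.
Set SMB = MC: 167.73 - 1.17Q = 4.79 + 1.24Q → Q* = 67.6100.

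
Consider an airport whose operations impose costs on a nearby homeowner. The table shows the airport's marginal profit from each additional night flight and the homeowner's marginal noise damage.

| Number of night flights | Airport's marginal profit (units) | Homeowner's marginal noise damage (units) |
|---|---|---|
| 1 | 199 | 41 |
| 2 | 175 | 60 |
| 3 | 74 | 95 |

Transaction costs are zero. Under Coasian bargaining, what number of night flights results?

2

Bargaining reaches the level where marginal profit last exceeds marginal noise damage.
That holds through level 2 (175 ≥ 60) but not at 3 (74 < 95).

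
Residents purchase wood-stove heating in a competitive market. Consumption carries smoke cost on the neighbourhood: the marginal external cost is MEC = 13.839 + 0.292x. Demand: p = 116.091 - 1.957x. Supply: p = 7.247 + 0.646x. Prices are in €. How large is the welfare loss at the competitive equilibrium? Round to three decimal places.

DWL = €117.193

Market equilibrium (private): 7.247 + 0.646x = 116.091 - 1.957x → x_m = 41.8148.
Social marginal benefit = demand − MEC = 102.252 - 2.249x.
Set SMB = MC: 102.252 - 2.249x = 7.247 + 0.646x → x* = 32.8169.
The welfare-loss triangle has base |x_m − x*| and height MEC(x_m) (the vertical gap between SMB and MC is zero at x* and MEC at x_m).
DWL = ½ × 8.9979 × 26.0489 = 117.1927.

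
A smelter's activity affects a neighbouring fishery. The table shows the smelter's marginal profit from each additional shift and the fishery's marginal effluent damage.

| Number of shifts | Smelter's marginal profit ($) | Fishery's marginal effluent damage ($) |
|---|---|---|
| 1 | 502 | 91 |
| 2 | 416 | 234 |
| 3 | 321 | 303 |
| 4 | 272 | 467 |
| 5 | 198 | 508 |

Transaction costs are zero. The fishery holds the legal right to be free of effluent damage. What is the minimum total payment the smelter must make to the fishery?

$628

Efficient level: marginal profit ≥ marginal effluent damage through level 3, so k* = 3.
With the fishery holding the right, the smelter must at least compensate total damage at k*: 91 + 234 + 303 = 628.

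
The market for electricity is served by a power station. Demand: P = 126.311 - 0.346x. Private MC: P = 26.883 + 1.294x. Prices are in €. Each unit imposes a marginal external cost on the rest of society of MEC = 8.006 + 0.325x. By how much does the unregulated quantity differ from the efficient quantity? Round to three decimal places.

14.102 units

Market equilibrium (private): 26.883 + 1.294x = 126.311 - 0.346x → x_m = 60.6268.
Social marginal cost = private MC + MEC = 34.889 + 1.619x.
Set SMC = demand: 34.889 + 1.619x = 126.311 - 0.346x → x* = 46.5252.
Gap = |60.6268 − 46.5252| = 14.1016.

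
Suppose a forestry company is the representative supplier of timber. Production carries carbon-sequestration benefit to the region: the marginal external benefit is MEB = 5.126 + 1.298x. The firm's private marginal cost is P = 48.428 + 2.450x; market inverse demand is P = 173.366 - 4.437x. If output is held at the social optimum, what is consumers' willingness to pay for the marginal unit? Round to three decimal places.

P = 70.111

Social marginal cost = private MC − MEB = 43.302 + 1.152x.
Set SMC = demand: 43.302 + 1.152x = 173.366 - 4.437x → x* = 23.2714.
Consumer price on the demand curve at x*: 173.366 − 4.437×23.2714 = 70.1108.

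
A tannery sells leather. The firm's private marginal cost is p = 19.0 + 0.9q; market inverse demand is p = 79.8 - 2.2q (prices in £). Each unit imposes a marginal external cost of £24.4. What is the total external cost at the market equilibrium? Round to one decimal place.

£478.6

Market equilibrium (private): 19.0 + 0.9q = 79.8 - 2.2q → q_m = 19.6129.
Total external cost = MEC × q_m = 24.4 × 19.6129 = 478.5548.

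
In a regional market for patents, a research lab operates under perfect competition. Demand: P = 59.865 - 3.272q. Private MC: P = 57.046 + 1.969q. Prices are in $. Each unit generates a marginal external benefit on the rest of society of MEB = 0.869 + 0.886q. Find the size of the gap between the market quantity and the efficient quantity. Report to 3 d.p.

0.309 units

Market equilibrium (private): 57.046 + 1.969q = 59.865 - 3.272q → q_m = 0.5379.
Social marginal cost = private MC − MEB = 56.177 + 1.083q.
Set SMC = demand: 56.177 + 1.083q = 59.865 - 3.272q → q* = 0.8468.
Gap = |0.5379 − 0.8468| = 0.3089.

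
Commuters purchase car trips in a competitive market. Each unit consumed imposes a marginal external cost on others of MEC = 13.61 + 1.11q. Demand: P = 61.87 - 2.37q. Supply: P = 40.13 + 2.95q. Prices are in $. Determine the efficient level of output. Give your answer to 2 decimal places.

q* = 1.26

Social marginal benefit = demand − MEC = 48.26 - 3.48q.
Set SMB = MC: 48.26 - 3.48q = 40.13 + 2.95q → q* = 1.2644.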